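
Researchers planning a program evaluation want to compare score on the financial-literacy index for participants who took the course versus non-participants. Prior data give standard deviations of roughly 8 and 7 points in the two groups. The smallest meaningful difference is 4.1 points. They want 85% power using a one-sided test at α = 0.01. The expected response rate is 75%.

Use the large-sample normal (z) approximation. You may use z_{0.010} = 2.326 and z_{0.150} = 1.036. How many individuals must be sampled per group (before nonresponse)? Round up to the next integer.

n = 102 per group

n = (z_α + z_β)² · (σ₁² + σ₂²) / δ²
  = (2.326 + 1.036)² · (8² + 7² = 113) / 4.1²
  = 11.3030 · 113 / 16.81
  = 75.98
Adjust for 75% response: 75.98 / 0.75 = 101.31.
Round up → n = 102 per group.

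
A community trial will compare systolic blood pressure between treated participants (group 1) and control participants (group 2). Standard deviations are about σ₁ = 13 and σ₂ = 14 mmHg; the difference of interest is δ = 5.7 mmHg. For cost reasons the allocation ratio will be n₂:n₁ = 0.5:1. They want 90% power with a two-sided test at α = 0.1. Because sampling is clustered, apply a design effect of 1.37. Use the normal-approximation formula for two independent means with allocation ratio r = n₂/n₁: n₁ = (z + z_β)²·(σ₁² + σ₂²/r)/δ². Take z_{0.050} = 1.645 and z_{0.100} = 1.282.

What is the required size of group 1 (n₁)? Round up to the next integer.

n₁ = (z_{α/2} + z_β)² · (σ₁² + σ₂²/r) / δ²
   = (1.645 + 1.282)² · (13² + 14²/0.5) / 5.7²
   = 8.5673 · (169 + 392) / 32.49
   = 8.5673 · 561 / 32.49
   = 147.93
Design effect: 1.37 × 147.93 = 202.67.
Round up → n₁ = 203; n₂ = r·n₁ = 0.5 × 203 = 102.

n₁ = 203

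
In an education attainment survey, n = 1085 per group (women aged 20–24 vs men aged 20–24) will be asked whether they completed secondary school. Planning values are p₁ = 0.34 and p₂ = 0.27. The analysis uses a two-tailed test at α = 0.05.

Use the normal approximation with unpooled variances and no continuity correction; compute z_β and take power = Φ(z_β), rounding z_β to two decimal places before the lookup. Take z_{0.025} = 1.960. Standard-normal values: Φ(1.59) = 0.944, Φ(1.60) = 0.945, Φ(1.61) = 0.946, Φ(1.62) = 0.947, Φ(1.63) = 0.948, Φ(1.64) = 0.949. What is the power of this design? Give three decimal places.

Power ≈ 0.944

z_β = |p₁−p₂|·√(n/[p₁q₁+p₂q₂]) − z_{α/2}
    = 0.07 · √(1085/0.4215) − 1.960
    = 0.07 · 50.7360 − 1.960
    = 3.5515 − 1.960 = 1.5915 → 1.59
Power = Φ(1.59) = 0.944.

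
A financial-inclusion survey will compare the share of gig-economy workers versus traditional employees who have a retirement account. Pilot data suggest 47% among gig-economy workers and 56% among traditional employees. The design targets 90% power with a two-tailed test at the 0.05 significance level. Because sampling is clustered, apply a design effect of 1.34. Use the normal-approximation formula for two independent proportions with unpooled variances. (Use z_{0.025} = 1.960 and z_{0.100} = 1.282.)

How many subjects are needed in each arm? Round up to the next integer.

n = (z_{α/2} + z_β)² · [p₁(1−p₁) + p₂(1−p₂)] / (p₁ − p₂)²
  = (1.960 + 1.282)² · (0.47·0.53 + 0.56·0.44) / (-0.09)²
  = (3.242)² · (0.2491 + 0.2464) / 0.0081
  = 10.5106 · 0.4955 / 0.0081
  = 642.96
Design effect: 1.34 × 642.96 = 861.57.
Round up → n = 862 per group.

n = 862 per group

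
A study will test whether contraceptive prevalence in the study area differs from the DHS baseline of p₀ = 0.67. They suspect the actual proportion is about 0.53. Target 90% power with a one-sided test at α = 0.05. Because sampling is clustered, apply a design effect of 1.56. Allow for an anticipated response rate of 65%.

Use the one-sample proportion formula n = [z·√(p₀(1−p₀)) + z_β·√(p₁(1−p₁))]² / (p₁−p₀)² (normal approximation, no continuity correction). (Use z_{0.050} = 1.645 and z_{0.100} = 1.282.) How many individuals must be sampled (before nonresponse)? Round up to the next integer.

n = 245

n = [z_α·√(p₀q₀) + z_β·√(p₁q₁)]² / (p₁ − p₀)²
  = [1.645·√(0.67·0.33) + 1.282·√(0.53·0.47)]² / (-0.14)²
  = [1.645·0.4702 + 1.282·0.4991]² / 0.0196
  = [1.4133]² / 0.0196
  = 101.92
Design effect: 1.56 × 101.92 = 158.99.
Adjust for 65% response: 158.99 / 0.65 = 244.60.
Round up → n = 245.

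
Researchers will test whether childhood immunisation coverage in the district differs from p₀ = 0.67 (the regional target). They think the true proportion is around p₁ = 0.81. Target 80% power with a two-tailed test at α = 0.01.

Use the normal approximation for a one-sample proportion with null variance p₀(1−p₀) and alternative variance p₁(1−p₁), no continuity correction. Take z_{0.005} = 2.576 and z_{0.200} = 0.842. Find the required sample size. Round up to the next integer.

n = [z_{α/2}·√(p₀q₀) + z_β·√(p₁q₁)]² / (p₁ − p₀)²
  = [2.576·√(0.67·0.33) + 0.842·√(0.81·0.19)]² / (0.14)²
  = [2.576·0.4702 + 0.842·0.3923]² / 0.0196
  = [1.5416]² / 0.0196
  = 121.25
Round up → n = 122.

n = 122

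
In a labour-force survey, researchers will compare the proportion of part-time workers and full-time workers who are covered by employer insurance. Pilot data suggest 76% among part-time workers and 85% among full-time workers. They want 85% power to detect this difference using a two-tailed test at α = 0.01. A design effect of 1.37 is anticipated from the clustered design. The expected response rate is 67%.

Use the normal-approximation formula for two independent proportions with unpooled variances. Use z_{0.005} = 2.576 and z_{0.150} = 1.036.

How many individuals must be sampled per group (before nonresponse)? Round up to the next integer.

n = 1021 per group

n = (z_{α/2} + z_β)² · [p₁(1−p₁) + p₂(1−p₂)] / (p₁ − p₂)²
  = (2.576 + 1.036)² · (0.76·0.24 + 0.85·0.15) / (-0.09)²
  = (3.612)² · (0.1824 + 0.1275) / 0.0081
  = 13.0465 · 0.3099 / 0.0081
  = 499.15
Design effect: 1.37 × 499.15 = 683.84.
Adjust for 67% response: 683.84 / 0.67 = 1020.65.
Round up → n = 1021 per group.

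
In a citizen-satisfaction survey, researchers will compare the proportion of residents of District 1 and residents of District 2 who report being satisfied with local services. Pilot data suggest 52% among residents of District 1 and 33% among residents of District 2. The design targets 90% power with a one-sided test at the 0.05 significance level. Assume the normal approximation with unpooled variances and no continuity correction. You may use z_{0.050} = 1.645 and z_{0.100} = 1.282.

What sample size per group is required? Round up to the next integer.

n = 112 per group

n = (z_α + z_β)² · [p₁(1−p₁) + p₂(1−p₂)] / (p₁ − p₂)²
  = (1.645 + 1.282)² · (0.52·0.48 + 0.33·0.67) / (0.19)²
  = (2.927)² · (0.2496 + 0.2211) / 0.0361
  = 8.5673 · 0.4707 / 0.0361
  = 111.71
Round up → n = 112 per group.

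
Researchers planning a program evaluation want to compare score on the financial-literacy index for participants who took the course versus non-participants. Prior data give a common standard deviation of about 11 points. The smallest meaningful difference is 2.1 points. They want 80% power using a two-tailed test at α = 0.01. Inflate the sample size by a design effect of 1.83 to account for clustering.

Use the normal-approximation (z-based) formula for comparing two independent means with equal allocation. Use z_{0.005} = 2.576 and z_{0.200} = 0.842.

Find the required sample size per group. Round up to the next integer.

n = 1174 per group

n = (z_{α/2} + z_β)² · (σ₁² + σ₂²) / δ²
  = (2.576 + 0.842)² · (2·11² = 242) / 2.1²
  = 11.6827 · 242 / 4.41
  = 641.09
Design effect: 1.83 × 641.09 = 1173.20.
Round up → n = 1174 per group.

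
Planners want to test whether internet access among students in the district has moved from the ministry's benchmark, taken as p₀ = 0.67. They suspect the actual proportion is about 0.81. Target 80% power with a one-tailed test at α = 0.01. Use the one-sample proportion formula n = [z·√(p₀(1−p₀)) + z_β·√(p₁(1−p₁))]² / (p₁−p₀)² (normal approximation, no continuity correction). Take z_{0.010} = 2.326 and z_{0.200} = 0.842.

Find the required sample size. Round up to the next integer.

n = 104

n = [z_α·√(p₀q₀) + z_β·√(p₁q₁)]² / (p₁ − p₀)²
  = [2.326·√(0.67·0.33) + 0.842·√(0.81·0.19)]² / (0.14)²
  = [2.326·0.4702 + 0.842·0.3923]² / 0.0196
  = [1.4240]² / 0.0196
  = 103.46
Round up → n = 104.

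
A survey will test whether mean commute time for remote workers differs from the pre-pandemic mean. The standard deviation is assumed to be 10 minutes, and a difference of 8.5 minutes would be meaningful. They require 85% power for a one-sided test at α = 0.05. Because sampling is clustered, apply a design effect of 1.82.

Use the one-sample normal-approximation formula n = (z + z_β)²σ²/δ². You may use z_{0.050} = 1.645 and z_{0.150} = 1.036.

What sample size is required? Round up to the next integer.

n = (z_α + z_β)² · σ² / δ²
  = (1.645 + 1.036)² · 10² / 8.5²
  = 7.1878 · 100 / 72.25
  = 9.95
Design effect: 1.82 × 9.95 = 18.11.
Round up → n = 19.

n = 19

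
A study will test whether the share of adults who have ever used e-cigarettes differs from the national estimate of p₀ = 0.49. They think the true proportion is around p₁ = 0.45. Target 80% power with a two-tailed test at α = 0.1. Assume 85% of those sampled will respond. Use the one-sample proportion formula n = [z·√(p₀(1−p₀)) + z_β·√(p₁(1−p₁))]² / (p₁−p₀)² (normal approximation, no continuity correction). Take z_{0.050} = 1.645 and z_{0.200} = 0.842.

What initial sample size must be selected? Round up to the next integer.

n = 1133

n = [z_{α/2}·√(p₀q₀) + z_β·√(p₁q₁)]² / (p₁ − p₀)²
  = [1.645·√(0.49·0.51) + 0.842·√(0.45·0.55)]² / (-0.04)²
  = [1.645·0.4999 + 0.842·0.4975]² / 0.0016
  = [1.2412]² / 0.0016
  = 962.90
Adjust for 85% response: 962.90 / 0.85 = 1132.82.
Round up → n = 1133.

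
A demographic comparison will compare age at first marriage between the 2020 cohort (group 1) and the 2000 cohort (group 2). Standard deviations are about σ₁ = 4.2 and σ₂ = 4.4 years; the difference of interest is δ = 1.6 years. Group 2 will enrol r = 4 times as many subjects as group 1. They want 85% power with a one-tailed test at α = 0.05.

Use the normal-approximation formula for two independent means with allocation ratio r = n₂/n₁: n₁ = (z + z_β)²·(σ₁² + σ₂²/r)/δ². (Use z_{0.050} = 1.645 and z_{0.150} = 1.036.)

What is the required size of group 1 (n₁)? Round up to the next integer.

n₁ = 64

n₁ = (z_α + z_β)² · (σ₁² + σ₂²/r) / δ²
   = (1.645 + 1.036)² · (4.2² + 4.4²/4) / 1.6²
   = 7.1878 · (17.64 + 4.84) / 2.56
   = 7.1878 · 22.48 / 2.56
   = 63.12
Round up → n₁ = 64; n₂ = r·n₁ = 4 × 64 = 256.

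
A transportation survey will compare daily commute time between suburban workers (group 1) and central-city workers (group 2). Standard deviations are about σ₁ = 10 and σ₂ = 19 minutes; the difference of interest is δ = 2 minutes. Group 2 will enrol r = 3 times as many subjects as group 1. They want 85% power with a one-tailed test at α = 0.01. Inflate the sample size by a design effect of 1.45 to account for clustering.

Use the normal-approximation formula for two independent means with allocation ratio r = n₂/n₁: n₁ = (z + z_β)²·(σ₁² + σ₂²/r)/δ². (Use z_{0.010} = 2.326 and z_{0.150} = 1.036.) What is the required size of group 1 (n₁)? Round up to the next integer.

n₁ = (z_α + z_β)² · (σ₁² + σ₂²/r) / δ²
   = (2.326 + 1.036)² · (10² + 19²/3) / 2²
   = 11.3030 · (100 + 120.3333) / 4
   = 11.3030 · 220.3333 / 4
   = 622.61
Design effect: 1.45 × 622.61 = 902.78.
Round up → n₁ = 903; n₂ = r·n₁ = 3 × 903 = 2709.

n₁ = 903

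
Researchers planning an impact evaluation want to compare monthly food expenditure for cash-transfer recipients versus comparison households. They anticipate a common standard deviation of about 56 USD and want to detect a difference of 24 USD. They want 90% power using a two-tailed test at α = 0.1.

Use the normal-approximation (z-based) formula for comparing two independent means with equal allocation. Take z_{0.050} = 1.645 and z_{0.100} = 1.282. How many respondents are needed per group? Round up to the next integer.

n = (z_{α/2} + z_β)² · (σ₁² + σ₂²) / δ²
  = (1.645 + 1.282)² · (2·56² = 6272) / 24²
  = 8.5673 · 6272 / 576
  = 93.29
Round up → n = 94 per group.

n = 94 per group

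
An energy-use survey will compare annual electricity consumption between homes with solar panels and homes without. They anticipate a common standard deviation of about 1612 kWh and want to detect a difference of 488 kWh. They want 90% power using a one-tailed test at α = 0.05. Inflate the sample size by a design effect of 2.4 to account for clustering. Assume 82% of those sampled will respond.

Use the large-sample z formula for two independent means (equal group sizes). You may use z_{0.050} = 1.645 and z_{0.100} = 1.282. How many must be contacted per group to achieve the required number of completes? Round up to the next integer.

n = (z_α + z_β)² · (σ₁² + σ₂²) / δ²
  = (1.645 + 1.282)² · (2·1612² = 5197088) / 488²
  = 8.5673 · 5197088 / 238144
  = 186.97
Design effect: 2.4 × 186.97 = 448.72.
Adjust for 82% response: 448.72 / 0.82 = 547.22.
Round up → n = 548 per group.

n = 548 per group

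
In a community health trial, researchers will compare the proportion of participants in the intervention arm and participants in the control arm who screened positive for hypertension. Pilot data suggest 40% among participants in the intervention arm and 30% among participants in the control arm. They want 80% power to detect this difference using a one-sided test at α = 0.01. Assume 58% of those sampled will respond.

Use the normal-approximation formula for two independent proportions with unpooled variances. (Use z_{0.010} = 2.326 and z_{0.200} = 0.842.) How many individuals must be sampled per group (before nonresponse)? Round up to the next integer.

n = 779 per group

n = (z_α + z_β)² · [p₁(1−p₁) + p₂(1−p₂)] / (p₁ − p₂)²
  = (2.326 + 0.842)² · (0.40·0.60 + 0.30·0.70) / (0.10)²
  = (3.168)² · (0.2400 + 0.2100) / 0.0100
  = 10.0362 · 0.4500 / 0.0100
  = 451.63
Adjust for 58% response: 451.63 / 0.58 = 778.67.
Round up → n = 779 per group.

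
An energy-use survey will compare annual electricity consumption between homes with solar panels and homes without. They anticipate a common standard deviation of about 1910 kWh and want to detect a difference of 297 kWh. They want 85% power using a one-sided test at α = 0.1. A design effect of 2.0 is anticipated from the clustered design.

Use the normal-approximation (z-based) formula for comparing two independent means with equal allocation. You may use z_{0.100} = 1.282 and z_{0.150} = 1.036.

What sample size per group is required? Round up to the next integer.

n = 889 per group

n = (z_α + z_β)² · (σ₁² + σ₂²) / δ²
  = (1.282 + 1.036)² · (2·1910² = 7296200) / 297²
  = 5.3731 · 7296200 / 88209
  = 444.44
Design effect: 2.0 × 444.44 = 888.87.
Round up → n = 889 per group.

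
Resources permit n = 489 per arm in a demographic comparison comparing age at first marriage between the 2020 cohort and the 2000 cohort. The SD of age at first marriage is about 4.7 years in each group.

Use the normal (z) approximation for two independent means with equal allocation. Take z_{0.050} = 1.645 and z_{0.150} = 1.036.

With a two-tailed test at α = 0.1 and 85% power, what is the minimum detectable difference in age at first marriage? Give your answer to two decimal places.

δ = (z_{α/2} + z_β) · √((σ₁²+σ₂²)/n)
  = (1.645 + 1.036) · √(44.18/489)
  = 2.681 · √0.09035
  = 2.681 · 0.3006
  = 0.8059

Minimum detectable difference ≈ 0.81 years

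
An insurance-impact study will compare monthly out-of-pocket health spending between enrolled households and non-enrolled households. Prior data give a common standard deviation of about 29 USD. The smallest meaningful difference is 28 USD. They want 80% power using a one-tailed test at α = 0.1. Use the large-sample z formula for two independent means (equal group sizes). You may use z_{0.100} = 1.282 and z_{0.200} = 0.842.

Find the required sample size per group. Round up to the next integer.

n = (z_α + z_β)² · (σ₁² + σ₂²) / δ²
  = (1.282 + 0.842)² · (2·29² = 1682) / 28²
  = 4.5114 · 1682 / 784
  = 9.68
Round up → n = 10 per group.

n = 10 per group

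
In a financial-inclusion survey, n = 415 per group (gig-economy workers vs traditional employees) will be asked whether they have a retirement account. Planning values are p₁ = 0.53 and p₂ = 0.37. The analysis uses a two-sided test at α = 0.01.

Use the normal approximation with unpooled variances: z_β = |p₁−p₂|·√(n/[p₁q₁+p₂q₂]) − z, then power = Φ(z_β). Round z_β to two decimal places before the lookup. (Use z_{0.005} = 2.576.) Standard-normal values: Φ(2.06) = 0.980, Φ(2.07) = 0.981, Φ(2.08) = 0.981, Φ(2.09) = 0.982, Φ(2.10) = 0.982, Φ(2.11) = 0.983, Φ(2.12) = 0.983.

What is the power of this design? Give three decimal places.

Power ≈ 0.983

z_β = |p₁−p₂|·√(n/[p₁q₁+p₂q₂]) − z_{α/2}
    = 0.16 · √(415/0.4822) − 2.576
    = 0.16 · 29.3366 − 2.576
    = 4.6939 − 2.576 = 2.1179 → 2.12
Power = Φ(2.12) = 0.983.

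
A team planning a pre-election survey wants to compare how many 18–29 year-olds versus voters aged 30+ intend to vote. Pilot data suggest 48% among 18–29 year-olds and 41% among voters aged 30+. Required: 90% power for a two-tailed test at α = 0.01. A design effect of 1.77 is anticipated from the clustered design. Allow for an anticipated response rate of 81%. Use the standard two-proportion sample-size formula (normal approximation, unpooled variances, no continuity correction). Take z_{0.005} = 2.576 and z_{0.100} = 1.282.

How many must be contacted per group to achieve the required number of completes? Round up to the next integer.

n = (z_{α/2} + z_β)² · [p₁(1−p₁) + p₂(1−p₂)] / (p₁ − p₂)²
  = (2.576 + 1.282)² · (0.48·0.52 + 0.41·0.59) / (0.07)²
  = (3.858)² · (0.2496 + 0.2419) / 0.0049
  = 14.8842 · 0.4915 / 0.0049
  = 1492.97
Design effect: 1.77 × 1492.97 = 2642.56.
Adjust for 81% response: 2642.56 / 0.81 = 3262.42.
Round up → n = 3263 per group.

n = 3263 per group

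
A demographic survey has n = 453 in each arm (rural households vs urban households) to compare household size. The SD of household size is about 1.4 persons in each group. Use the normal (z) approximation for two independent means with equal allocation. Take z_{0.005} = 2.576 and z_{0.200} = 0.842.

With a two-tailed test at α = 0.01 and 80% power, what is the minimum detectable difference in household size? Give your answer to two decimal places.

δ = (z_{α/2} + z_β) · √((σ₁²+σ₂²)/n)
  = (2.576 + 0.842) · √(3.92/453)
  = 3.418 · √0.00865
  = 3.418 · 0.0930
  = 0.3180

Minimum detectable difference ≈ 0.32 persons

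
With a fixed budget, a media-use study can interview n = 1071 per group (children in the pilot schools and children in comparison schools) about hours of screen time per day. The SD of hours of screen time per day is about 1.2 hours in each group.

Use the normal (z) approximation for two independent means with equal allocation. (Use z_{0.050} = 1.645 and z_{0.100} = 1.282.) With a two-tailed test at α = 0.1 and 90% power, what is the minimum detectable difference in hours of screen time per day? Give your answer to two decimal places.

Minimum detectable difference ≈ 0.15 hours

δ = (z_{α/2} + z_β) · √((σ₁²+σ₂²)/n)
  = (1.645 + 1.282) · √(2.88/1071)
  = 2.927 · √0.00269
  = 2.927 · 0.0519
  = 0.1518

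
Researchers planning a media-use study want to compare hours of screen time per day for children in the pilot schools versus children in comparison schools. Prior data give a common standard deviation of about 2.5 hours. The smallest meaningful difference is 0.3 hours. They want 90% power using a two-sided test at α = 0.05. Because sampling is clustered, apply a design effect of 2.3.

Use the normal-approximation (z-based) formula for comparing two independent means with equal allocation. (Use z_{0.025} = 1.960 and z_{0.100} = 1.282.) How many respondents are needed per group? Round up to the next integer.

n = 3358 per group

n = (z_{α/2} + z_β)² · (σ₁² + σ₂²) / δ²
  = (1.960 + 1.282)² · (2·2.5² = 12.5) / 0.3²
  = 10.5106 · 12.5 / 0.09
  = 1459.80
Design effect: 2.3 × 1459.80 = 3357.54.
Round up → n = 3358 per group.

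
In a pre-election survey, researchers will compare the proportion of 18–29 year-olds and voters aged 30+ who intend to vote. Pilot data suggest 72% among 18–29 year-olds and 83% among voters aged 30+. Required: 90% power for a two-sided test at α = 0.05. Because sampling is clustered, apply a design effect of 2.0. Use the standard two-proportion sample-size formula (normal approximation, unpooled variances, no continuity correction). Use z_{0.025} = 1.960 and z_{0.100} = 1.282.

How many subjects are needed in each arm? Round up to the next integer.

n = (z_{α/2} + z_β)² · [p₁(1−p₁) + p₂(1−p₂)] / (p₁ − p₂)²
  = (1.960 + 1.282)² · (0.72·0.28 + 0.83·0.17) / (-0.11)²
  = (3.242)² · (0.2016 + 0.1411) / 0.0121
  = 10.5106 · 0.3427 / 0.0121
  = 297.68
Design effect: 2.0 × 297.68 = 595.37.
Round up → n = 596 per group.

n = 596 per group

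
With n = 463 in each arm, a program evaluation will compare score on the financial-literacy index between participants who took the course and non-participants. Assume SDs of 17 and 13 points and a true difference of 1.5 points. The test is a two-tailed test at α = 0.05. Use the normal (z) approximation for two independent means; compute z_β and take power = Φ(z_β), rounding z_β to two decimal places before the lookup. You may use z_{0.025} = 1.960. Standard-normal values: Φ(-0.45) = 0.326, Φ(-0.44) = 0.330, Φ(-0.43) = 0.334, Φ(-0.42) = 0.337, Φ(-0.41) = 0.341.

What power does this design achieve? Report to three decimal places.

z_β = δ·√(n/(σ₁²+σ₂²)) − z_{α/2}
    = 1.5 · √(463/458) − 1.960
    = 1.5 · 1.00544 − 1.960
    = 1.5082 − 1.960 = -0.4518 → -0.45
Power = Φ(-0.45) = 0.326.

Power ≈ 0.326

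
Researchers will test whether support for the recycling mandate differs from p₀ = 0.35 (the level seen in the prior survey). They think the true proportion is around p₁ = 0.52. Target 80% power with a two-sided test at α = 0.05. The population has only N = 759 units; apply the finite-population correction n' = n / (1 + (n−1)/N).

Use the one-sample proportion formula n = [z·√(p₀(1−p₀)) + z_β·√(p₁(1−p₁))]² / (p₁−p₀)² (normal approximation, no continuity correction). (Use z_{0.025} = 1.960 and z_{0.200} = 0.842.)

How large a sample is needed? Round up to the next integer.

n = 59

n = [z_{α/2}·√(p₀q₀) + z_β·√(p₁q₁)]² / (p₁ − p₀)²
  = [1.960·√(0.35·0.65) + 0.842·√(0.52·0.48)]² / (0.17)²
  = [1.960·0.4770 + 0.842·0.4996]² / 0.0289
  = [1.3555]² / 0.0289
  = 63.58
Finite-population correction (N = 759): 63.58 / (1 + (63.58 − 1)/759) = 58.74.
Round up → n = 59.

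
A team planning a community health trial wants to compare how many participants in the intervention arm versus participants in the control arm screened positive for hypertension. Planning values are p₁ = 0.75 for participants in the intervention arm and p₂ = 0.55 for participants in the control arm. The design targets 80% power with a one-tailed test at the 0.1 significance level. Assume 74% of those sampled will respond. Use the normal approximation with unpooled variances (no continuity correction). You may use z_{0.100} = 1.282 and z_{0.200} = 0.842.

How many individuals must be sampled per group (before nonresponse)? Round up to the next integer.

n = (z_α + z_β)² · [p₁(1−p₁) + p₂(1−p₂)] / (p₁ − p₂)²
  = (1.282 + 0.842)² · (0.75·0.25 + 0.55·0.45) / (0.20)²
  = (2.124)² · (0.1875 + 0.2475) / 0.0400
  = 4.5114 · 0.4350 / 0.0400
  = 49.06
Adjust for 74% response: 49.06 / 0.74 = 66.30.
Round up → n = 67 per group.

n = 67 per group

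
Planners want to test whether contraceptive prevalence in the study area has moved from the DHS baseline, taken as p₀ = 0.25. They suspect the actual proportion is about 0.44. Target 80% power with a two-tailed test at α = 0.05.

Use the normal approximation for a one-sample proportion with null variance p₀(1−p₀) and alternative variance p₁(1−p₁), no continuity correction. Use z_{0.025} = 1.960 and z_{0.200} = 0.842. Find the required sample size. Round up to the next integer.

n = 45

n = [z_{α/2}·√(p₀q₀) + z_β·√(p₁q₁)]² / (p₁ − p₀)²
  = [1.960·√(0.25·0.75) + 0.842·√(0.44·0.56)]² / (0.19)²
  = [1.960·0.4330 + 0.842·0.4964]² / 0.0361
  = [1.2667]² / 0.0361
  = 44.44
Round up → n = 45.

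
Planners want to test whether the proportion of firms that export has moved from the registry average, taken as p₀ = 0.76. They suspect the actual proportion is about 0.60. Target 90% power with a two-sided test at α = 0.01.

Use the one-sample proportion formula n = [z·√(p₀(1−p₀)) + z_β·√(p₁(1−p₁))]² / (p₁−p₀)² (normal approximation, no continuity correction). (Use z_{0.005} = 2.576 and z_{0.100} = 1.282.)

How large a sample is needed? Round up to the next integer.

n = 117

n = [z_{α/2}·√(p₀q₀) + z_β·√(p₁q₁)]² / (p₁ − p₀)²
  = [2.576·√(0.76·0.24) + 1.282·√(0.60·0.40)]² / (-0.16)²
  = [2.576·0.4271 + 1.282·0.4899]² / 0.0256
  = [1.7282]² / 0.0256
  = 116.67
Round up → n = 117.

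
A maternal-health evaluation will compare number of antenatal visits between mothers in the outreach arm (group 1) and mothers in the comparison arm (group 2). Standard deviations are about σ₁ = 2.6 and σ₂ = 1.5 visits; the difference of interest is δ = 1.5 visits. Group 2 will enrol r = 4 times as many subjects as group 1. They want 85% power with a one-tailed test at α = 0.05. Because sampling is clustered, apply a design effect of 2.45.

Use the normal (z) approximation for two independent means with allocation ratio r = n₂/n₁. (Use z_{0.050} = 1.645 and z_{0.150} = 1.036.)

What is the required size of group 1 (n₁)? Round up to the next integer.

n₁ = (z_α + z_β)² · (σ₁² + σ₂²/r) / δ²
   = (1.645 + 1.036)² · (2.6² + 1.5²/4) / 1.5²
   = 7.1878 · (6.76 + 0.5625) / 2.25
   = 7.1878 · 7.3225 / 2.25
   = 23.39
Design effect: 2.45 × 23.39 = 57.31.
Round up → n₁ = 58; n₂ = r·n₁ = 4 × 58 = 232.

n₁ = 58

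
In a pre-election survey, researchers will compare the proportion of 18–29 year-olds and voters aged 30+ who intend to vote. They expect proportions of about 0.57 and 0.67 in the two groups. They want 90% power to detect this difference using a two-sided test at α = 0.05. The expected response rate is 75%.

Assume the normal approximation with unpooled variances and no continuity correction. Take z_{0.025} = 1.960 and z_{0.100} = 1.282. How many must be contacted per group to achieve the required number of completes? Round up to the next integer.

n = (z_{α/2} + z_β)² · [p₁(1−p₁) + p₂(1−p₂)] / (p₁ − p₂)²
  = (1.960 + 1.282)² · (0.57·0.43 + 0.67·0.33) / (-0.10)²
  = (3.242)² · (0.2451 + 0.2211) / 0.0100
  = 10.5106 · 0.4662 / 0.0100
  = 490.00
Adjust for 75% response: 490.00 / 0.75 = 653.34.
Round up → n = 654 per group.

n = 654 per group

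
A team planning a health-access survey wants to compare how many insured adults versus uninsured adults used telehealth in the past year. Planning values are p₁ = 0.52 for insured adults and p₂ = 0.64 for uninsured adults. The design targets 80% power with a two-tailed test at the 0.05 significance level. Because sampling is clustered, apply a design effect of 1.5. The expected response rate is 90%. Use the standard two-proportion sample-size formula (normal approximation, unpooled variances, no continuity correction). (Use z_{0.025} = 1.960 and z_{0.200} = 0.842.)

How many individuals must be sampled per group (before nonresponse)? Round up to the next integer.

n = (z_{α/2} + z_β)² · [p₁(1−p₁) + p₂(1−p₂)] / (p₁ − p₂)²
  = (1.960 + 0.842)² · (0.52·0.48 + 0.64·0.36) / (-0.12)²
  = (2.802)² · (0.2496 + 0.2304) / 0.0144
  = 7.8512 · 0.4800 / 0.0144
  = 261.71
Design effect: 1.5 × 261.71 = 392.56.
Adjust for 90% response: 392.56 / 0.90 = 436.18.
Round up → n = 437 per group.

n = 437 per group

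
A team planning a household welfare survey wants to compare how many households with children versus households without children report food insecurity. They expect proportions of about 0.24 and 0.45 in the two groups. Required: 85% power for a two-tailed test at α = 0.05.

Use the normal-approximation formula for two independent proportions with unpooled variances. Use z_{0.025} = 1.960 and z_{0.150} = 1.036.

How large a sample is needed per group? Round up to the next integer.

n = (z_{α/2} + z_β)² · [p₁(1−p₁) + p₂(1−p₂)] / (p₁ − p₂)²
  = (1.960 + 1.036)² · (0.24·0.76 + 0.45·0.55) / (-0.21)²
  = (2.996)² · (0.1824 + 0.2475) / 0.0441
  = 8.9760 · 0.4299 / 0.0441
  = 87.50
Round up → n = 88 per group.

n = 88 per group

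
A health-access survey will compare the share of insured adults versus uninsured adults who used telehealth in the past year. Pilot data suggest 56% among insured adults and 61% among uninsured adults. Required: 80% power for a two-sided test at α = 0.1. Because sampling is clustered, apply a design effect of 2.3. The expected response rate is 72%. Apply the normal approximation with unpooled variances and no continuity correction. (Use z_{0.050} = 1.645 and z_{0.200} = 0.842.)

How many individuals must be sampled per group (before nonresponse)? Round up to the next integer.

n = (z_{α/2} + z_β)² · [p₁(1−p₁) + p₂(1−p₂)] / (p₁ − p₂)²
  = (1.645 + 0.842)² · (0.56·0.44 + 0.61·0.39) / (-0.05)²
  = (2.487)² · (0.2464 + 0.2379) / 0.0025
  = 6.1852 · 0.4843 / 0.0025
  = 1198.19
Design effect: 2.3 × 1198.19 = 2755.84.
Adjust for 72% response: 2755.84 / 0.72 = 3827.55.
Round up → n = 3828 per group.

n = 3828 per group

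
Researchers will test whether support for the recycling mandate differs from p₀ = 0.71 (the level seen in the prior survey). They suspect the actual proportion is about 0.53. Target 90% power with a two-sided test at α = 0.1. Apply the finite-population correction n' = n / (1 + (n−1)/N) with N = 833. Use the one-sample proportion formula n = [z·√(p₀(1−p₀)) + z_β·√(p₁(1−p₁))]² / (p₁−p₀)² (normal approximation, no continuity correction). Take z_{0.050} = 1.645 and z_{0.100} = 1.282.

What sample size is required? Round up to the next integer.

n = [z_{α/2}·√(p₀q₀) + z_β·√(p₁q₁)]² / (p₁ − p₀)²
  = [1.645·√(0.71·0.29) + 1.282·√(0.53·0.47)]² / (-0.18)²
  = [1.645·0.4538 + 1.282·0.4991]² / 0.0324
  = [1.3863]² / 0.0324
  = 59.31
Finite-population correction (N = 833): 59.31 / (1 + (59.31 − 1)/833) = 55.43.
Round up → n = 56.

n = 56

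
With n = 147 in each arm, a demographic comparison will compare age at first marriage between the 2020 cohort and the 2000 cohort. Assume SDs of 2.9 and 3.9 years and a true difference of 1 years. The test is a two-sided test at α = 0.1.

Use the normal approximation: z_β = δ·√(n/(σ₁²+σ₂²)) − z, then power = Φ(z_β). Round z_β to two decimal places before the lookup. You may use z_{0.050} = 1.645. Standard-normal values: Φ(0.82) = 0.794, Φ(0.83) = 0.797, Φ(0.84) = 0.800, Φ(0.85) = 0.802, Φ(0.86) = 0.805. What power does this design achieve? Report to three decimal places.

Power ≈ 0.802

z_β = δ·√(n/(σ₁²+σ₂²)) − z_{α/2}
    = 1 · √(147/23.62) − 1.645
    = 1 · 2.49470 − 1.645
    = 2.4947 − 1.645 = 0.8497 → 0.85
Power = Φ(0.85) = 0.802.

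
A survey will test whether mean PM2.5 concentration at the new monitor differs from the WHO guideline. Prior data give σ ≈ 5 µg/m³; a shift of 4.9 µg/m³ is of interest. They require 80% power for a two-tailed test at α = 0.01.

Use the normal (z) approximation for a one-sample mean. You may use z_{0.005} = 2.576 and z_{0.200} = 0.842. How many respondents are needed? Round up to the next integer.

n = (z_{α/2} + z_β)² · σ² / δ²
  = (2.576 + 0.842)² · 5² / 4.9²
  = 11.6827 · 25 / 24.01
  = 12.16
Round up → n = 13.

n = 13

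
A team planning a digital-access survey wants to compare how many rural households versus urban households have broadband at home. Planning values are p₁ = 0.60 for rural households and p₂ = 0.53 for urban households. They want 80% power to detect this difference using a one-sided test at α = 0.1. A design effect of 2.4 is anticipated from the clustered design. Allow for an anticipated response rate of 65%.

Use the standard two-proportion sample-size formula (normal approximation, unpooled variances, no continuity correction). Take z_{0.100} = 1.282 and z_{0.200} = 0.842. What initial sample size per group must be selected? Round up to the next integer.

n = 1663 per group

n = (z_α + z_β)² · [p₁(1−p₁) + p₂(1−p₂)] / (p₁ − p₂)²
  = (1.282 + 0.842)² · (0.60·0.40 + 0.53·0.47) / (0.07)²
  = (2.124)² · (0.2400 + 0.2491) / 0.0049
  = 4.5114 · 0.4891 / 0.0049
  = 450.31
Design effect: 2.4 × 450.31 = 1080.74.
Adjust for 65% response: 1080.74 / 0.65 = 1662.68.
Round up → n = 1663 per group.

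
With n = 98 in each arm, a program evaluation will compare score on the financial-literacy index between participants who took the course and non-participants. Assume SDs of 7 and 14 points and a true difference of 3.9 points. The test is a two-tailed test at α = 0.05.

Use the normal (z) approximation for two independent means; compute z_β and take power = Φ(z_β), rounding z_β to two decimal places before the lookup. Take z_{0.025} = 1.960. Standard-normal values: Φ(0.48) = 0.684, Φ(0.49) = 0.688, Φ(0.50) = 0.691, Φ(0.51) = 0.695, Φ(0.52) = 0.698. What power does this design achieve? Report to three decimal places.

z_β = δ·√(n/(σ₁²+σ₂²)) − z_{α/2}
    = 3.9 · √(98/245) − 1.960
    = 3.9 · 0.63246 − 1.960
    = 2.4666 − 1.960 = 0.5066 → 0.51
Power = Φ(0.51) = 0.695.

Power ≈ 0.695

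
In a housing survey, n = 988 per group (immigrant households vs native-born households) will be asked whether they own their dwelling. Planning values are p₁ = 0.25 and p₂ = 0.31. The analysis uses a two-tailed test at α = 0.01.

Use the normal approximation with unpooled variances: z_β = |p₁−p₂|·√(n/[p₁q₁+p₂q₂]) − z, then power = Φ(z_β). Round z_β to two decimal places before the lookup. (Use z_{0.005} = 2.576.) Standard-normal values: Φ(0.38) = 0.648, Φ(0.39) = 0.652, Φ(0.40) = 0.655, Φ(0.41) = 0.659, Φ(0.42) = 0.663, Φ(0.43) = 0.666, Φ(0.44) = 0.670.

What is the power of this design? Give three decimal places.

Power ≈ 0.655

z_β = |p₁−p₂|·√(n/[p₁q₁+p₂q₂]) − z_{α/2}
    = 0.06 · √(988/0.4014) − 2.576
    = 0.06 · 49.6123 − 2.576
    = 2.9767 − 2.576 = 0.4007 → 0.40
Power = Φ(0.40) = 0.655.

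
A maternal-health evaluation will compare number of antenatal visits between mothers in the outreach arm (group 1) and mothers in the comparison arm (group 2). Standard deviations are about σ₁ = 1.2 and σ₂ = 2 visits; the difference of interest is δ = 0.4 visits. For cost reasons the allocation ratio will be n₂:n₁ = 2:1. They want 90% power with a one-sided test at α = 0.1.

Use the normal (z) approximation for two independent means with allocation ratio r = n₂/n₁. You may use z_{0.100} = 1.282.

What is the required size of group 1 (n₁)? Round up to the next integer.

n₁ = 142

n₁ = (z_α + z_β)² · (σ₁² + σ₂²/r) / δ²
   = (1.282 + 1.282)² · (1.2² + 2²/2) / 0.4²
   = 6.5741 · (1.44 + 2) / 0.16
   = 6.5741 · 3.44 / 0.16
   = 141.34
Round up → n₁ = 142; n₂ = r·n₁ = 2 × 142 = 284.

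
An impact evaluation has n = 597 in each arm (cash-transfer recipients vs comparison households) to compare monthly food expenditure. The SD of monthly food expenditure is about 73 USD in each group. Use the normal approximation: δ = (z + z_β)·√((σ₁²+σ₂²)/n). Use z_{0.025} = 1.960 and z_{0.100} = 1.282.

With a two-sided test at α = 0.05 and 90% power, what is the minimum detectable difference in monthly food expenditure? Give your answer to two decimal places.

δ = (z_{α/2} + z_β) · √((σ₁²+σ₂²)/n)
  = (1.960 + 1.282) · √(10658/597)
  = 3.242 · √17.8526
  = 3.242 · 4.2252
  = 13.6982

Minimum detectable difference ≈ 13.70 USD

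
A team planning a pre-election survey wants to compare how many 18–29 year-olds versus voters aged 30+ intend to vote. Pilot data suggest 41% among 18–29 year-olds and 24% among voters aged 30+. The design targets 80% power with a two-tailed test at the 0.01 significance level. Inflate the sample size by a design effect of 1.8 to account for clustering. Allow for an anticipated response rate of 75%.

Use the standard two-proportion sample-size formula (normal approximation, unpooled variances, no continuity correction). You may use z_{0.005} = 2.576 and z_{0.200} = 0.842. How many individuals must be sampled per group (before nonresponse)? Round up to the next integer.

n = 412 per group

n = (z_{α/2} + z_β)² · [p₁(1−p₁) + p₂(1−p₂)] / (p₁ − p₂)²
  = (2.576 + 0.842)² · (0.41·0.59 + 0.24·0.76) / (0.17)²
  = (3.418)² · (0.2419 + 0.1824) / 0.0289
  = 11.6827 · 0.4243 / 0.0289
  = 171.52
Design effect: 1.8 × 171.52 = 308.74.
Adjust for 75% response: 308.74 / 0.75 = 411.65.
Round up → n = 412 per group.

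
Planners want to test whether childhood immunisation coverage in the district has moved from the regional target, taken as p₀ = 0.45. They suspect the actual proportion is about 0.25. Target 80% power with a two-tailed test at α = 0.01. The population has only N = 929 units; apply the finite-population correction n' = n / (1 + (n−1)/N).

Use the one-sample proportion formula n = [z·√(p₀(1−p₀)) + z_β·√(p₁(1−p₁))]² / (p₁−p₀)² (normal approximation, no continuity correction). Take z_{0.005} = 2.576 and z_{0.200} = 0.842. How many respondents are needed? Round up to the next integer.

n = [z_{α/2}·√(p₀q₀) + z_β·√(p₁q₁)]² / (p₁ − p₀)²
  = [2.576·√(0.45·0.55) + 0.842·√(0.25·0.75)]² / (-0.20)²
  = [2.576·0.4975 + 0.842·0.4330]² / 0.0400
  = [1.6461]² / 0.0400
  = 67.74
Finite-population correction (N = 929): 67.74 / (1 + (67.74 − 1)/929) = 63.20.
Round up → n = 64.

n = 64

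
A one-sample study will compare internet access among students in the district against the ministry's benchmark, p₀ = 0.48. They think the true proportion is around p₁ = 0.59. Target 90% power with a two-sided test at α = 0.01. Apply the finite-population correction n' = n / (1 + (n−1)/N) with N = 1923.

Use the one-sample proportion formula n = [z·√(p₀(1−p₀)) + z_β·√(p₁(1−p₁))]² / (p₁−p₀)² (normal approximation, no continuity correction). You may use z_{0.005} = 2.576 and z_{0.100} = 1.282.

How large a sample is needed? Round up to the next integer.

n = 263

n = [z_{α/2}·√(p₀q₀) + z_β·√(p₁q₁)]² / (p₁ − p₀)²
  = [2.576·√(0.48·0.52) + 1.282·√(0.59·0.41)]² / (0.11)²
  = [2.576·0.4996 + 1.282·0.4918]² / 0.0121
  = [1.9175]² / 0.0121
  = 303.87
Finite-population correction (N = 1923): 303.87 / (1 + (303.87 − 1)/1923) = 262.52.
Round up → n = 263.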